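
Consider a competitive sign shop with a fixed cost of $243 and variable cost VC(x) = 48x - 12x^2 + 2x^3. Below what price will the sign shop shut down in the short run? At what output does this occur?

Short-run supply begins at min AVC. From VC = 48x - 12x^2 + 2x^3, AVC = 48 - 12x + 2x^2.
At the minimum of AVC, MC = AVC. MC = 48 - 24x + 6x^2; setting MC = AVC gives 4x^2 - 12x = 0, so x = 3. min AVC = 30.
For P < $30 the firm produces nothing.

$30 per unit, at x = 3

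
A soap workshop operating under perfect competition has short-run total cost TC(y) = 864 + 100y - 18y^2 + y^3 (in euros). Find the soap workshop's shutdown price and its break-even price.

Shutdown price = €19; break-even price = €100

AVC = 100 - 18y + y^2; minimized at y = 9, giving min AVC = €19. That is the shutdown price.
ATC = 864/y + 100 - 18y + y^2. Setting dATC/dy = −864/y^2 − 18 + 2y = 0 gives y = 12 (since 2·12^3 − 18·12^2 = 864).
min ATC = 864/12 + 100 − 18·12 + 12^2 = €100. That is the break-even price.
Between these two prices the firm operates at a loss; above €100 it earns a profit.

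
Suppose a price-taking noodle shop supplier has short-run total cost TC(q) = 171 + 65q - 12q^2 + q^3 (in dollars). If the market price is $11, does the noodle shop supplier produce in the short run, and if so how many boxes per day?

Shut down

Strip out fixed cost: VC = 65q - 12q^2 + q^3. Then AVC = 65 - 12q + q^2 and MC = 65 - 24q + 3q^2.
The AVC parabola has its vertex at q = 12/2 = 6, where AVC = 65 - 12·6 + 6^2 = $29.
P = $11 lies below min AVC = $29; no output level covers variable cost.
The firm minimizes its loss by shutting down and losing only its fixed cost of $171.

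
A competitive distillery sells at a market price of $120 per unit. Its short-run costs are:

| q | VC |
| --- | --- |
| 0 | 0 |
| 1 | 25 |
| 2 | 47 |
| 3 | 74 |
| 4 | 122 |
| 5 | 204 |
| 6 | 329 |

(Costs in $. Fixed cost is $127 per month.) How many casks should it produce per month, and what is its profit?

q = 5; profit = $269

Compute π = P·q − TC at each output: q=0: -127; q=1: -32; q=2: 66; q=3: 159; q=4: 231; q=5: 269; q=6: 264.
Profit is maximized at q = 5. AVC there is 204/5 = $40.80 ≤ P, so producing beats shutting down (which would give -$127).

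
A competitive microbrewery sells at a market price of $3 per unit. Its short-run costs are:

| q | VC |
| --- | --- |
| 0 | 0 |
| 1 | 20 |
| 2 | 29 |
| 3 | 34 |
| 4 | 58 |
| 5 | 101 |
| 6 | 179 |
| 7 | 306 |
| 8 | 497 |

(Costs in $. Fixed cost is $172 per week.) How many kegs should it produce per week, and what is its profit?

q = 0 (shut down); profit = -$172

Compute π = P·q − TC at each output: q=0: -172; q=1: -189; q=2: -195; q=3: -197; q=4: -218; q=5: -258; q=6: -333; q=7: -457; q=8: -645.
Profit is highest at q = 0. Equivalently, the lowest AVC in the table is 34/3 ≈ $11.33 at q = 3, and P = $3 falls below it — price never covers variable cost, so the firm shuts down and loses only its fixed cost.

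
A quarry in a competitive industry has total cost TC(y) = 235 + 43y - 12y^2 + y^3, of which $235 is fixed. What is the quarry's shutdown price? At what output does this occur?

$7 per unit, at y = 6

Short-run supply begins at min AVC. From VC = 43y - 12y^2 + y^3, AVC = 43 - 12y + y^2.
dAVC/dy = -12 + 2y = 0 gives y = 6. min AVC = 43 - 12·6 + 6^2 = 7.
So the shutdown price is $7.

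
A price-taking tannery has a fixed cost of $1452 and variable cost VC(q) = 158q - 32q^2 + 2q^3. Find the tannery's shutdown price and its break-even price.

Shutdown price = $30; break-even price = $180

AVC = 158 - 32q + 2q^2; minimized at q = 8, giving min AVC = $30. That is the shutdown price.
ATC = 1452/q + 158 - 32q + 2q^2. Setting dATC/dq = −1452/q^2 − 32 + 4q = 0 gives q = 11 (since 4·11^3 − 32·11^2 = 1452).
min ATC = 1452/11 + 158 − 32·11 + 2·11^2 = $180. That is the break-even price.
For $30 ≤ P < $180 the firm produces at a loss; below $30 it shuts down.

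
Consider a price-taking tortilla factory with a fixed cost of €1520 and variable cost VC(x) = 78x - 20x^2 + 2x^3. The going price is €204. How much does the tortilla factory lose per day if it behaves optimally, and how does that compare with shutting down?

AVC = 78 - 20x + 2x^2; min AVC = €28 at x = 5. Since P = €204 ≥ min AVC, the firm produces.
With MC = 78 - 40x + 6x^2, P = MC on the upward-sloping part at x* = 9.
TR = 204·9 = 1836. TC = 1520 + 540 = 2060. Profit = 1836 − 2060 = -€224.
Shutting down would mean losing the fixed cost of €1520, so operating at a loss of €224 is better by €1296.

Profit = -€224 at x = 9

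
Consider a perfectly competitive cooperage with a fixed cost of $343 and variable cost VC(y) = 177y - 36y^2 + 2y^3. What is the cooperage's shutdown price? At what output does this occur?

$15 per unit, at y = 9

The firm shuts down when price falls below the minimum of average variable cost. AVC = VC/y = 177 - 36y + 2y^2.
At the minimum of AVC, MC = AVC. MC = 177 - 72y + 6y^2; setting MC = AVC gives 4y^2 - 36y = 0, so y = 9. min AVC = 15.
For P < $15 the firm produces nothing.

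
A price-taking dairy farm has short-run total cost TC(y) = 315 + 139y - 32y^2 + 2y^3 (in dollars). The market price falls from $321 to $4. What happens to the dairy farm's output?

MC = 139 - 64y + 6y^2; the shutdown threshold is min AVC = $11 (at y = 8).
With P = $321 above the shutdown price, P = MC gives y = 13.
At P = $4 < min AVC = $11, price no longer covers variable cost at any output, so the firm shuts down: y = 0.

Output falls from 13 to 0 (the firm shuts down)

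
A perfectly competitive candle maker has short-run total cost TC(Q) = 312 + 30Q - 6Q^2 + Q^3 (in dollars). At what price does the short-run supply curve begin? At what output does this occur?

The firm shuts down when price falls below the minimum of average variable cost. AVC = VC/Q = 30 - 6Q + Q^2.
At the minimum of AVC, MC = AVC. MC = 30 - 12Q + 3Q^2; setting MC = AVC gives 2Q^2 - 6Q = 0, so Q = 3. min AVC = 21.
So the shutdown price is $21.

$21 per unit, at Q = 3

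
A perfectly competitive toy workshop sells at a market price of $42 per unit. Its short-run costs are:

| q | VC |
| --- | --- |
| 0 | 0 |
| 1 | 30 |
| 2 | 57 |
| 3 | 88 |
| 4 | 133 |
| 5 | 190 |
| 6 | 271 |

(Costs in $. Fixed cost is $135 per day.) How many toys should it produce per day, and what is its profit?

Compute π = P·q − TC at each output: q=0: -135; q=1: -123; q=2: -108; q=3: -97; q=4: -100; q=5: -115; q=6: -154.
Profit is maximized at q = 3. AVC there is 88/3 = $29.33 ≤ P, so producing beats shutting down (which would give -$135).

q = 3; profit = -$97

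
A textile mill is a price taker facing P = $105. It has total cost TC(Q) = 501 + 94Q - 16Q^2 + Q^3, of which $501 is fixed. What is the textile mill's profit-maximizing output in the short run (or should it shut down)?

Variable cost is VC = 94Q - 16Q^2 + Q^3, so AVC = VC/Q = 94 - 16Q + Q^2 and MC = dTC/dQ = 94 - 32Q + 3Q^2.
The AVC parabola has its vertex at Q = 16/2 = 8, where AVC = 94 - 16·8 + 8^2 = $30.
P = $105 exceeds min AVC = $30, so the firm stays open.
Set P = MC: 105 = 94 - 32Q + 3Q^2 → -11 - 32Q + 3Q^2 = 0. The roots are Q = -1/3 and Q = 11; the profit-maximizing output is on the rising part of MC, so Q* = 11.
Check: AVC at Q = 11 is $39 ≤ P, so revenue covers variable cost.
Profit = P·Q − TC = 105·11 − 930 = $225.

Produce at Q = 11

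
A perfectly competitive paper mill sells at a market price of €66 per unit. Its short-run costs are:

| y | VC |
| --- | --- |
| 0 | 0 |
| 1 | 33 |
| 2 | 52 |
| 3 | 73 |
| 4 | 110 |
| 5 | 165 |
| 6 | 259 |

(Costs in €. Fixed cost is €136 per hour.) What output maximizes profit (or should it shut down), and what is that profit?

Tabulate TR − TC: y=0: -136; y=1: -103; y=2: -56; y=3: -11; y=4: 18; y=5: 29; y=6: 1.
Profit is maximized at y = 5. AVC there is 165/5 = €33 ≤ P, so producing beats shutting down (which would give -€136).

y = 5; profit = €29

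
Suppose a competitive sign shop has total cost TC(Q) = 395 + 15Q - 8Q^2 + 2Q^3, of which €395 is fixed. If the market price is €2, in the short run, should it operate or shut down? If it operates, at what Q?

Shut down

Strip out fixed cost: VC = 15Q - 8Q^2 + 2Q^3. Then AVC = 15 - 8Q + 2Q^2 and MC = 15 - 16Q + 6Q^2.
AVC is minimized where dAVC/dQ = -8 + 4Q = 0, at Q = 2; min AVC = 15 - 8·2 + 2·2^2 = €7.
P = €2 lies below min AVC = €7; no output level covers variable cost.
Best response: produce nothing and absorb the €395 fixed cost.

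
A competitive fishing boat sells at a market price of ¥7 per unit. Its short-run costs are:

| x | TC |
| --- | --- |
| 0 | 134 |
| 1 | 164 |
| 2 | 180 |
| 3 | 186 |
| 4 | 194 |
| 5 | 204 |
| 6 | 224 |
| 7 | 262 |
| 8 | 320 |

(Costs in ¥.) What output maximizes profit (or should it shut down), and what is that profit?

x = 0 (shut down); profit = -¥134

Compute π = P·x − TC at each output: x=0: -134; x=1: -157; x=2: -166; x=3: -165; x=4: -166; x=5: -169; x=6: -182; x=7: -213; x=8: -264.
Profit is highest at x = 0. Equivalently, the lowest AVC in the table is 70/5 ≈ ¥14 at x = 5, and P = ¥7 falls below it — price never covers variable cost, so the firm shuts down and loses only its fixed cost.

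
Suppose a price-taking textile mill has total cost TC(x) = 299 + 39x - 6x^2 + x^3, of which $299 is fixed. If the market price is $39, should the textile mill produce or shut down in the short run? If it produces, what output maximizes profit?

Strip out fixed cost: VC = 39x - 6x^2 + x^3. Then AVC = 39 - 6x + x^2 and MC = 39 - 12x + 3x^2.
The AVC parabola has its vertex at x = 6/2 = 3, where AVC = 39 - 6·3 + 3^2 = $30.
Because $39 ≥ $30, revenue can cover variable cost; the firm operates.
P = MC gives -12x + 3x^2 = 0, with roots 0 and 4. Take the larger (rising MC): x* = 4.
Check: AVC at x = 4 is $31 ≤ P, so revenue covers variable cost.
Profit = P·x − TC = 39·4 − 423 = -$267, a loss, but smaller than the $299 fixed cost the firm would lose by shutting down.

Produce at x = 4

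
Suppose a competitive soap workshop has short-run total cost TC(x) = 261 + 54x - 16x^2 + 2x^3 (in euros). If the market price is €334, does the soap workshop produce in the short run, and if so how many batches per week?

Produce at x = 10

Strip out fixed cost: VC = 54x - 16x^2 + 2x^3. Then AVC = 54 - 16x + 2x^2 and MC = 54 - 32x + 6x^2.
AVC is minimized where dAVC/dx = -16 + 4x = 0, at x = 4; min AVC = 54 - 16·4 + 2·4^2 = €22.
Since P = €334 ≥ min AVC = €22, price covers variable cost and the firm should produce.
P = MC gives -280 - 32x + 6x^2 = 0, with roots -14/3 and 10. Take the larger (rising MC): x* = 10.
Check: AVC at x = 10 is €94 ≤ P, so revenue covers variable cost.
Profit = P·x − TC = 334·10 − 1201 = €2139.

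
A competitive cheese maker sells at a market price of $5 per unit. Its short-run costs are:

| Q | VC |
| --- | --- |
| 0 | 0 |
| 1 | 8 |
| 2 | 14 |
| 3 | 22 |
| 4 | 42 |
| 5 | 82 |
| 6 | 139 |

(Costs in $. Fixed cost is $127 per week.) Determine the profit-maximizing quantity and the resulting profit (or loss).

Q = 0 (shut down); profit = -$127

Tabulate TR − TC: Q=0: -127; Q=1: -130; Q=2: -131; Q=3: -134; Q=4: -149; Q=5: -184; Q=6: -236.
Profit is highest at Q = 0. Equivalently, the lowest AVC in the table is 14/2 ≈ $7 at Q = 2, and P = $5 falls below it — price never covers variable cost, so the firm shuts down and loses only its fixed cost.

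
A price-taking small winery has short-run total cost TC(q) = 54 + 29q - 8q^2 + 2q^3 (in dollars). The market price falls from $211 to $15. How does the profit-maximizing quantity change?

Output falls from 7 to 0 (the firm shuts down)

AVC = 29 - 8q + 2q^2, minimized at q = 2 where min AVC = $21. MC = 29 - 16q + 6q^2.
With P = $211 above the shutdown price, P = MC gives q = 7.
At P = $15 < min AVC = $21, price no longer covers variable cost at any output, so the firm shuts down: q = 0.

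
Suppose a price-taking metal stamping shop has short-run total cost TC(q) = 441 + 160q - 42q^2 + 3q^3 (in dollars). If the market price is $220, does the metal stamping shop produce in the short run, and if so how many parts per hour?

Produce at q = 10

From TC, MC = TC'(q) = 160 - 84q + 9q^2 and AVC = VC/q = 160 - 42q + 3q^2.
The AVC parabola has its vertex at q = 42/6 = 7, where AVC = 160 - 42·7 + 3·7^2 = $13.
P = $220 exceeds min AVC = $13, so the firm stays open.
Solving P = MC: -60 - 84q + 9q^2 = 0 ⇒ q = -2/3 or 10. On the upward-sloping branch, q* = 10.
Check: AVC at q = 10 is $40 ≤ P, so revenue covers variable cost.
Profit = P·q − TC = 220·10 − 841 = $1359.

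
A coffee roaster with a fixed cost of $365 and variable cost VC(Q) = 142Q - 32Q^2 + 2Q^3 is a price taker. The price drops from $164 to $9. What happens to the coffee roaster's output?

AVC = 142 - 32Q + 2Q^2, minimized at Q = 8 where min AVC = $14. MC = 142 - 64Q + 6Q^2.
With P = $164 above the shutdown price, P = MC gives Q = 11.
At P = $9 < min AVC = $14, price no longer covers variable cost at any output, so the firm shuts down: Q = 0.

Output falls from 11 to 0 (the firm shuts down)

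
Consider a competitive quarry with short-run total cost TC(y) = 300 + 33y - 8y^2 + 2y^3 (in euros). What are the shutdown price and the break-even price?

Shutdown price = €25; break-even price = €103

Shutdown price = min AVC. AVC = 33 - 8y + 2y^2, with vertex at y = 2 and minimum €25.
ATC = 300/y + 33 - 8y + 2y^2. Setting dATC/dy = −300/y^2 − 8 + 4y = 0 gives y = 5 (since 4·5^3 − 8·5^2 = 300).
min ATC = 300/5 + 33 − 8·5 + 2·5^2 = €103. That is the break-even price.
For €25 ≤ P < €103 the firm produces at a loss; below €25 it shuts down.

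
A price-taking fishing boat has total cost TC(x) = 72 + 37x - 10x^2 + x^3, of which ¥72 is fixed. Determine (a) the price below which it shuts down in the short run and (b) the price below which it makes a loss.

Shutdown price = ¥12; break-even price = ¥25

Shutdown price = min AVC. AVC = 37 - 10x + x^2, with vertex at x = 5 and minimum ¥12.
ATC = 72/x + 37 - 10x + x^2. Setting dATC/dx = −72/x^2 − 10 + 2x = 0 gives x = 6 (since 2·6^3 − 10·6^2 = 72).
min ATC = 72/6 + 37 − 10·6 + 6^2 = ¥25. That is the break-even price.
For ¥12 ≤ P < ¥25 the firm produces at a loss; below ¥12 it shuts down.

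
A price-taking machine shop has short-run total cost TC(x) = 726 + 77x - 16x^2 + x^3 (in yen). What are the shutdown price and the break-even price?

Shutdown price = min AVC. AVC = 77 - 16x + x^2, with vertex at x = 8 and minimum ¥13.
ATC = 726/x + 77 - 16x + x^2. Setting dATC/dx = −726/x^2 − 16 + 2x = 0 gives x = 11 (since 2·11^3 − 16·11^2 = 726).
min ATC = 726/11 + 77 − 16·11 + 11^2 = ¥88. That is the break-even price.
For ¥13 ≤ P < ¥88 the firm produces at a loss; below ¥13 it shuts down.

Shutdown price = ¥13; break-even price = ¥88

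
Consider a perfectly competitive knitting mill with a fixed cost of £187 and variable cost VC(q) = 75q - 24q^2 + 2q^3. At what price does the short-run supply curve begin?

Short-run supply begins at min AVC. From VC = 75q - 24q^2 + 2q^3, AVC = 75 - 24q + 2q^2.
dAVC/dq = -24 + 4q = 0 gives q = 6. min AVC = 75 - 24·6 + 2·6^2 = 3.
So the shutdown price is £3.

£3 per unit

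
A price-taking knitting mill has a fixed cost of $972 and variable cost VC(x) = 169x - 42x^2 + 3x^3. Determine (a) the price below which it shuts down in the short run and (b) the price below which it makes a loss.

Shutdown price = $22; break-even price = $142

AVC = 169 - 42x + 3x^2; minimized at x = 7, giving min AVC = $22. That is the shutdown price.
ATC = 972/x + 169 - 42x + 3x^2. Setting dATC/dx = −972/x^2 − 42 + 6x = 0 gives x = 9 (since 6·9^3 − 42·9^2 = 972).
min ATC = 972/9 + 169 − 42·9 + 3·9^2 = $142. That is the break-even price.
For $22 ≤ P < $142 the firm produces at a loss; below $22 it shuts down.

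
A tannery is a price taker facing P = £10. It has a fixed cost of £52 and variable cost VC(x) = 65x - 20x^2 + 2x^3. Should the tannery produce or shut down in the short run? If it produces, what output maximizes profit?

Shut down

Strip out fixed cost: VC = 65x - 20x^2 + 2x^3. Then AVC = 65 - 20x + 2x^2 and MC = 65 - 40x + 6x^2.
AVC hits its minimum where MC = AVC, at x = 5, giving min AVC = 65 - 20·5 + 2·5^2 = £15.
P = £10 lies below min AVC = £15; no output level covers variable cost.
Shutting down limits the loss to fixed cost, £52.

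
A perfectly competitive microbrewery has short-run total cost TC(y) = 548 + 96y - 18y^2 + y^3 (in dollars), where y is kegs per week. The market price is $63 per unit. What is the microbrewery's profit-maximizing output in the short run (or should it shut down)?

Produce at y = 11

Strip out fixed cost: VC = 96y - 18y^2 + y^3. Then AVC = 96 - 18y + y^2 and MC = 96 - 36y + 3y^2.
AVC hits its minimum where MC = AVC, at y = 9, giving min AVC = 96 - 18·9 + 9^2 = $15.
P = $63 exceeds min AVC = $15, so the firm stays open.
P = MC gives 33 - 36y + 3y^2 = 0, with roots 1 and 11. Take the larger (rising MC): y* = 11.
Check: AVC at y = 11 is $19 ≤ P, so revenue covers variable cost.
Profit = P·y − TC = 63·11 − 757 = -$64, a loss, but smaller than the $548 fixed cost the firm would lose by shutting down.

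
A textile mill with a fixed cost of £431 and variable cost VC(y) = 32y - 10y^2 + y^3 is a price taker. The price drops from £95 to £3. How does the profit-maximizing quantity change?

MC = 32 - 20y + 3y^2; the shutdown threshold is min AVC = £7 (at y = 5).
With P = £95 above the shutdown price, P = MC gives y = 9.
At P = £3 < min AVC = £7, price no longer covers variable cost at any output, so the firm shuts down: y = 0.

Output falls from 9 to 0 (the firm shuts down)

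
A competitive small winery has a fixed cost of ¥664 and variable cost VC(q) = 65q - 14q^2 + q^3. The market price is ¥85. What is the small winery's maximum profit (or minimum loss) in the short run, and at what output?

AVC = 65 - 14q + q^2 has its minimum ¥16 at q = 7; price ¥85 clears that bar, so the firm operates.
With MC = 65 - 28q + 3q^2, P = MC on the upward-sloping part at q* = 10.
TR = 85·10 = 850. TC = 664 + 250 = 914. Profit = 850 − 914 = -¥64.
Shutting down would mean losing the fixed cost of ¥664, so operating at a loss of ¥64 is better by ¥600.

Profit = -¥64 at q = 10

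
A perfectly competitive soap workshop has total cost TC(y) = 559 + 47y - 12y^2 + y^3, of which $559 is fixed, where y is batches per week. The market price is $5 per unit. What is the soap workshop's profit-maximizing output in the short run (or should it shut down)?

From TC, MC = TC'(y) = 47 - 24y + 3y^2 and AVC = VC/y = 47 - 12y + y^2.
AVC hits its minimum where MC = AVC, at y = 6, giving min AVC = 47 - 12·6 + 6^2 = $11.
P = $5 lies below min AVC = $11; no output level covers variable cost.
The firm minimizes its loss by shutting down and losing only its fixed cost of $559.

Shut down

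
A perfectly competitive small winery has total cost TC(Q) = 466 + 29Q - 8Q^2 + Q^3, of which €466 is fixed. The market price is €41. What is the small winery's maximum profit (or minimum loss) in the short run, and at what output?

AVC = 29 - 8Q + Q^2; min AVC = €13 at Q = 4. Since P = €41 ≥ min AVC, the firm produces.
With MC = 29 - 16Q + 3Q^2, P = MC on the upward-sloping part at Q* = 6.
TR = 41·6 = 246. TC = 466 + 102 = 568. Profit = 246 − 568 = -€322.
That loss of €322 beats the €466 the firm would lose by shutting down; producing recovers €144 of fixed cost.

Profit = -€322 at Q = 6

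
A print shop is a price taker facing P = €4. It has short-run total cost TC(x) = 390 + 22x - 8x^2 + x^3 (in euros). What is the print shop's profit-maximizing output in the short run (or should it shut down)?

Strip out fixed cost: VC = 22x - 8x^2 + x^3. Then AVC = 22 - 8x + x^2 and MC = 22 - 16x + 3x^2.
AVC hits its minimum where MC = AVC, at x = 4, giving min AVC = 22 - 8·4 + 4^2 = €6.
Since P = €4 < min AVC = €6, price fails to cover variable cost at any output.
Best response: produce nothing and absorb the €390 fixed cost.

Shut down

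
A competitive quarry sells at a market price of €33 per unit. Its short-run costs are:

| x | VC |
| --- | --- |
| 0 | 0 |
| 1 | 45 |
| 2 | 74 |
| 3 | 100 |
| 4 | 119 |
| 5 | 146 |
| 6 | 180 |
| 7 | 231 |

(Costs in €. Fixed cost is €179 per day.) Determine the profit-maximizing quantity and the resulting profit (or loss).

Profit at each row (π = 33x − TC): x=0: -179; x=1: -191; x=2: -187; x=3: -180; x=4: -166; x=5: -160; x=6: -161; x=7: -179.
Profit is maximized at x = 5. AVC there is 146/5 = €29.20 ≤ P, so producing beats shutting down (which would give -€179).

x = 5; profit = -€160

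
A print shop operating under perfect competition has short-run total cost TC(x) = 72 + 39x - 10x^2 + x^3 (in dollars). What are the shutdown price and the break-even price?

Shutdown price = $14; break-even price = $27

AVC = 39 - 10x + x^2; minimized at x = 5, giving min AVC = $14. That is the shutdown price.
ATC = 72/x + 39 - 10x + x^2. Setting dATC/dx = −72/x^2 − 10 + 2x = 0 gives x = 6 (since 2·6^3 − 10·6^2 = 72).
min ATC = 72/6 + 39 − 10·6 + 6^2 = $27. That is the break-even price.
Between these two prices the firm operates at a loss; above $27 it earns a profit.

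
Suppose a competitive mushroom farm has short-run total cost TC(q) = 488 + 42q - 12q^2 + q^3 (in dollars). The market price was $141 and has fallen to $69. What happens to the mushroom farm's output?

Output falls from 11 to 9

AVC = 42 - 12q + q^2, minimized at q = 6 where min AVC = $6. MC = 42 - 24q + 3q^2.
With P = $141 above the shutdown price, P = MC gives q = 11.
At P = $69 ≥ min AVC, set P = MC: q = 9. The firm stays open but cuts output.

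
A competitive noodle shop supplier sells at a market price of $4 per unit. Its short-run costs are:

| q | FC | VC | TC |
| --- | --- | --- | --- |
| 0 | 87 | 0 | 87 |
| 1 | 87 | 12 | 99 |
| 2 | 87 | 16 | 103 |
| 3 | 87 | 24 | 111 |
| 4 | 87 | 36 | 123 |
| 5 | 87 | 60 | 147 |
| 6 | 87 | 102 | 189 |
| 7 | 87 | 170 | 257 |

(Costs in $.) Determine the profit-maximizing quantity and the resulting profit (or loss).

q = 0 (shut down); profit = -$87

Compute π = P·q − TC at each output: q=0: -87; q=1: -95; q=2: -95; q=3: -99; q=4: -107; q=5: -127; q=6: -165; q=7: -229.
Profit is highest at q = 0. Equivalently, the lowest AVC in the table is 16/2 ≈ $8 at q = 2, and P = $4 falls below it — price never covers variable cost, so the firm shuts down and loses only its fixed cost.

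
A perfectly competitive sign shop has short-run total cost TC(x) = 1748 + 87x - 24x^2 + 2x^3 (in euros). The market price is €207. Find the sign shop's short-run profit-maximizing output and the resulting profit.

AVC = 87 - 24x + 2x^2; min AVC = €15 at x = 6. Since P = €207 ≥ min AVC, the firm produces.
With MC = 87 - 48x + 6x^2, P = MC on the upward-sloping part at x* = 10.
TR = 207·10 = 2070. TC = 1748 + 470 = 2218. Profit = 2070 − 2218 = -€148.
Shutting down would mean losing the fixed cost of €1748, so operating at a loss of €148 is better by €1600.

Profit = -€148 at x = 10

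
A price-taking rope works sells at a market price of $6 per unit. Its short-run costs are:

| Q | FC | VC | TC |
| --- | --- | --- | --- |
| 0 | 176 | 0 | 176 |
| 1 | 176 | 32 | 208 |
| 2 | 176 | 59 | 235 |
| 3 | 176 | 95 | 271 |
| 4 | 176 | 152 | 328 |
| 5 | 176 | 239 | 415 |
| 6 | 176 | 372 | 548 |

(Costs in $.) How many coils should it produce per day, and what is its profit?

Compute π = P·Q − TC at each output: Q=0: -176; Q=1: -202; Q=2: -223; Q=3: -253; Q=4: -304; Q=5: -385; Q=6: -512.
Profit is highest at Q = 0. Equivalently, the lowest AVC in the table is 59/2 ≈ $29.50 at Q = 2, and P = $6 falls below it — price never covers variable cost, so the firm shuts down and loses only its fixed cost.

Q = 0 (shut down); profit = -$176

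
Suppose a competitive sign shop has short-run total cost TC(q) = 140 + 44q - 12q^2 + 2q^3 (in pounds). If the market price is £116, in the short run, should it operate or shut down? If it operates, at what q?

Produce at q = 6

Strip out fixed cost: VC = 44q - 12q^2 + 2q^3. Then AVC = 44 - 12q + 2q^2 and MC = 44 - 24q + 6q^2.
AVC hits its minimum where MC = AVC, at q = 3, giving min AVC = 44 - 12·3 + 2·3^2 = £26.
Since P = £116 ≥ min AVC = £26, price covers variable cost and the firm should produce.
Solving P = MC: -72 - 24q + 6q^2 = 0 ⇒ q = -2 or 6. On the upward-sloping branch, q* = 6.
Check: AVC at q = 6 is £44 ≤ P, so revenue covers variable cost.
Profit = P·q − TC = 116·6 − 404 = £292.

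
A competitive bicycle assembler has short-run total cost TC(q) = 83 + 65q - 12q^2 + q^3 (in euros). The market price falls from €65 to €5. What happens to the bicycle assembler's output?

MC = 65 - 24q + 3q^2; the shutdown threshold is min AVC = €29 (at q = 6).
With P = €65 above the shutdown price, P = MC gives q = 8.
At P = €5 < min AVC = €29, price no longer covers variable cost at any output, so the firm shuts down: q = 0.

Output falls from 8 to 0 (the firm shuts down)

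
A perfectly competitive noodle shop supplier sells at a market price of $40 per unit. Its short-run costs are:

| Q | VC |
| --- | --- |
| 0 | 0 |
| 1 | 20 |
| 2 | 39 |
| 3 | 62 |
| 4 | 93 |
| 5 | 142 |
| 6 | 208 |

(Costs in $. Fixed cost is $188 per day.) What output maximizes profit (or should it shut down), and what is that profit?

Profit at each row (π = 40Q − TC): Q=0: -188; Q=1: -168; Q=2: -147; Q=3: -130; Q=4: -121; Q=5: -130; Q=6: -156.
Profit is maximized at Q = 4. AVC there is 93/4 = $23.25 ≤ P, so producing beats shutting down (which would give -$188).

Q = 4; profit = -$121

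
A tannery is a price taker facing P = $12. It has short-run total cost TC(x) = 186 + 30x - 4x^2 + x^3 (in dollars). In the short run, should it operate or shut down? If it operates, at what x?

From TC, MC = TC'(x) = 30 - 8x + 3x^2 and AVC = VC/x = 30 - 4x + x^2.
AVC hits its minimum where MC = AVC, at x = 2, giving min AVC = 30 - 4·2 + 2^2 = $26.
P = $12 lies below min AVC = $26; no output level covers variable cost.
Best response: produce nothing and absorb the $186 fixed cost.

Shut down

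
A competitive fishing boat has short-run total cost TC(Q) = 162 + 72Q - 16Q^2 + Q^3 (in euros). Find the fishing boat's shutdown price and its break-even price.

AVC = 72 - 16Q + Q^2; minimized at Q = 8, giving min AVC = €8. That is the shutdown price.
ATC = 162/Q + 72 - 16Q + Q^2. Setting dATC/dQ = −162/Q^2 − 16 + 2Q = 0 gives Q = 9 (since 2·9^3 − 16·9^2 = 162).
min ATC = 162/9 + 72 − 16·9 + 9^2 = €27. That is the break-even price.
Between these two prices the firm operates at a loss; above €27 it earns a profit.

Shutdown price = €8; break-even price = €27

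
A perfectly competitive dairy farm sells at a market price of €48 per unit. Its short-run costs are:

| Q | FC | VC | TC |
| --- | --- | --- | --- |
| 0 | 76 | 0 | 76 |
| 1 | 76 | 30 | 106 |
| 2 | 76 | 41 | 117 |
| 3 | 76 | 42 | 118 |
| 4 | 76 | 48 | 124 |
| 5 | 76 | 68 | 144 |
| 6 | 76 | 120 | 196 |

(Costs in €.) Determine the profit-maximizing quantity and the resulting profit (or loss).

Q = 5; profit = €96

Tabulate TR − TC: Q=0: -76; Q=1: -58; Q=2: -21; Q=3: 26; Q=4: 68; Q=5: 96; Q=6: 92.
Profit is maximized at Q = 5. AVC there is 68/5 = €13.60 ≤ P, so producing beats shutting down (which would give -€76).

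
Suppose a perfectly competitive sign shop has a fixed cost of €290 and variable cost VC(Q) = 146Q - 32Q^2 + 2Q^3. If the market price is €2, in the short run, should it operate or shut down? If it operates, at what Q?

Shut down

Strip out fixed cost: VC = 146Q - 32Q^2 + 2Q^3. Then AVC = 146 - 32Q + 2Q^2 and MC = 146 - 64Q + 6Q^2.
The AVC parabola has its vertex at Q = 32/4 = 8, where AVC = 146 - 32·8 + 2·8^2 = €18.
P = €2 lies below min AVC = €18; no output level covers variable cost.
Best response: produce nothing and absorb the €290 fixed cost.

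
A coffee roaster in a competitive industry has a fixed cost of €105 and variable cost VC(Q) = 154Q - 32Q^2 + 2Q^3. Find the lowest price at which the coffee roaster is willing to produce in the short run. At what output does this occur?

€26 per unit, at Q = 8

The firm shuts down when price falls below the minimum of average variable cost. AVC = VC/Q = 154 - 32Q + 2Q^2.
dAVC/dQ = -32 + 4Q = 0 gives Q = 8. min AVC = 154 - 32·8 + 2·8^2 = 26.
The firm shuts down for any P below €26.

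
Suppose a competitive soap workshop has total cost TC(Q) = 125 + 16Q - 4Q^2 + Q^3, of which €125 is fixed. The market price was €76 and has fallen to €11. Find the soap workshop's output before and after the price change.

Output falls from 6 to 0 (the firm shuts down)

AVC = 16 - 4Q + Q^2, minimized at Q = 2 where min AVC = €12. MC = 16 - 8Q + 3Q^2.
With P = €76 above the shutdown price, P = MC gives Q = 6.
At P = €11 < min AVC = €12, price no longer covers variable cost at any output, so the firm shuts down: Q = 0.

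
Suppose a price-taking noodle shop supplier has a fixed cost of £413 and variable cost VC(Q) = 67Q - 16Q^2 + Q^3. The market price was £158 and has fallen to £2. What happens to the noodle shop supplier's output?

Output falls from 13 to 0 (the firm shuts down)

AVC = 67 - 16Q + Q^2, minimized at Q = 8 where min AVC = £3. MC = 67 - 32Q + 3Q^2.
At P = £158 ≥ min AVC, set P = MC on the rising branch: Q = 13.
At P = £2 < min AVC = £3, price no longer covers variable cost at any output, so the firm shuts down: Q = 0.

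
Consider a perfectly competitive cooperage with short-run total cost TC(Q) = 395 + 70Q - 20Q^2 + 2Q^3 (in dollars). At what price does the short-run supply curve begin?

$20 per unit

The shutdown price is the minimum of AVC. VC = 70Q - 20Q^2 + 2Q^3, so AVC = 70 - 20Q + 2Q^2.
At the minimum of AVC, MC = AVC. MC = 70 - 40Q + 6Q^2; setting MC = AVC gives 4Q^2 - 20Q = 0, so Q = 5. min AVC = 20.
So the shutdown price is $20.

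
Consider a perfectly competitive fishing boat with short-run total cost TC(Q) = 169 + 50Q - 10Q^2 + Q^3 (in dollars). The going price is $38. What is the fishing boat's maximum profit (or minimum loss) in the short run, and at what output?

AVC = 50 - 10Q + Q^2; min AVC = $25 at Q = 5. Since P = $38 ≥ min AVC, the firm produces.
MC = 50 - 20Q + 3Q^2. Setting P = MC and taking the root on the rising branch gives Q* = 6.
TR = 38·6 = 228. TC = 169 + 156 = 325. Profit = 228 − 325 = -$97.
By producing, the firm covers all variable cost plus $72 of fixed cost; shutting down would lose the full $169.

Profit = -$97 at Q = 6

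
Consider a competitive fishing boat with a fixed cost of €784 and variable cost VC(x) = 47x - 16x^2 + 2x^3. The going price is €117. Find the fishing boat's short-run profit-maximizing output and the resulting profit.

Profit = -€196 at x = 7

AVC = 47 - 16x + 2x^2; min AVC = €15 at x = 4. Since P = €117 ≥ min AVC, the firm produces.
With MC = 47 - 32x + 6x^2, P = MC on the upward-sloping part at x* = 7.
TR = 117·7 = 819. TC = 784 + 231 = 1015. Profit = 819 − 1015 = -€196.
By producing, the firm covers all variable cost plus €588 of fixed cost; shutting down would lose the full €784.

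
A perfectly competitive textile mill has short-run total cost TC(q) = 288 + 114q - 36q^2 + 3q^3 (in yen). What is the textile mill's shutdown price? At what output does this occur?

Short-run supply begins at min AVC. From VC = 114q - 36q^2 + 3q^3, AVC = 114 - 36q + 3q^2.
At the minimum of AVC, MC = AVC. MC = 114 - 72q + 9q^2; setting MC = AVC gives 6q^2 - 36q = 0, so q = 6. min AVC = 6.
So the shutdown price is ¥6.

¥6 per unit, at q = 6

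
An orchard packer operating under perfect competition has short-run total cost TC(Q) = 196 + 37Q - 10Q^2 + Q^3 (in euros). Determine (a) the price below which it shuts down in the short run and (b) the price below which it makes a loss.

AVC = 37 - 10Q + Q^2; minimized at Q = 5, giving min AVC = €12. That is the shutdown price.
ATC = 196/Q + 37 - 10Q + Q^2. Setting dATC/dQ = −196/Q^2 − 10 + 2Q = 0 gives Q = 7 (since 2·7^3 − 10·7^2 = 196).
min ATC = 196/7 + 37 − 10·7 + 7^2 = €44. That is the break-even price.
For €12 ≤ P < €44 the firm produces at a loss; below €12 it shuts down.

Shutdown price = €12; break-even price = €44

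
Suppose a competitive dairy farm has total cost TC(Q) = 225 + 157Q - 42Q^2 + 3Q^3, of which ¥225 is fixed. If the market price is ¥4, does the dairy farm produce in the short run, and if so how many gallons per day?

Shut down

Variable cost is VC = 157Q - 42Q^2 + 3Q^3, so AVC = VC/Q = 157 - 42Q + 3Q^2 and MC = dTC/dQ = 157 - 84Q + 9Q^2.
The AVC parabola has its vertex at Q = 42/6 = 7, where AVC = 157 - 42·7 + 3·7^2 = ¥10.
P = ¥4 lies below min AVC = ¥10; no output level covers variable cost.
Shutting down limits the loss to fixed cost, ¥225.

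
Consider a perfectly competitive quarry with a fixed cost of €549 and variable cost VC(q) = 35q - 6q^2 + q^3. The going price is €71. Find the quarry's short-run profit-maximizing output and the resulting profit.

AVC = 35 - 6q + q^2; min AVC = €26 at q = 3. Since P = €71 ≥ min AVC, the firm produces.
With MC = 35 - 12q + 3q^2, P = MC on the upward-sloping part at q* = 6.
TR = 71·6 = 426. TC = 549 + 210 = 759. Profit = 426 − 759 = -€333.
Shutting down would mean losing the fixed cost of €549, so operating at a loss of €333 is better by €216.

Profit = -€333 at q = 6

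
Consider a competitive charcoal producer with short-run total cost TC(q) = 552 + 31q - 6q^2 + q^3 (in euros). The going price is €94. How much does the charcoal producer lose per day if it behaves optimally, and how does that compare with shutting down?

Profit = -€160 at q = 7

AVC = 31 - 6q + q^2; min AVC = €22 at q = 3. Since P = €94 ≥ min AVC, the firm produces.
With MC = 31 - 12q + 3q^2, P = MC on the upward-sloping part at q* = 7.
TR = 94·7 = 658. TC = 552 + 266 = 818. Profit = 658 − 818 = -€160.
Shutting down would mean losing the fixed cost of €552, so operating at a loss of €160 is better by €392.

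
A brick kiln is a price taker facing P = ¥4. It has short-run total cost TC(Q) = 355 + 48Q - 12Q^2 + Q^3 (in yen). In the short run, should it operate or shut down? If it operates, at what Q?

Shut down

From TC, MC = TC'(Q) = 48 - 24Q + 3Q^2 and AVC = VC/Q = 48 - 12Q + Q^2.
The AVC parabola has its vertex at Q = 12/2 = 6, where AVC = 48 - 12·6 + 6^2 = ¥12.
With P < min AVC (¥4 < ¥12), every unit sold adds to the loss.
The firm minimizes its loss by shutting down and losing only its fixed cost of ¥355.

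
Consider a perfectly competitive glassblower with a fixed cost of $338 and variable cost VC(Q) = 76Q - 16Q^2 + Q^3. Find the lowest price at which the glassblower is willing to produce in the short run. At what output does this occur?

$12 per unit, at Q = 8

The shutdown price is the minimum of AVC. VC = 76Q - 16Q^2 + Q^3, so AVC = 76 - 16Q + Q^2.
At the minimum of AVC, MC = AVC. MC = 76 - 32Q + 3Q^2; setting MC = AVC gives 2Q^2 - 16Q = 0, so Q = 8. min AVC = 12.
So the shutdown price is $12.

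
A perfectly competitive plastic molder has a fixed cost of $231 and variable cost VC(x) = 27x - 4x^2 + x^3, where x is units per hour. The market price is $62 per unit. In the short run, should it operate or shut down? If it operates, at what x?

Variable cost is VC = 27x - 4x^2 + x^3, so AVC = VC/x = 27 - 4x + x^2 and MC = dTC/dx = 27 - 8x + 3x^2.
AVC hits its minimum where MC = AVC, at x = 2, giving min AVC = 27 - 4·2 + 2^2 = $23.
P = $62 exceeds min AVC = $23, so the firm stays open.
Set P = MC: 62 = 27 - 8x + 3x^2 → -35 - 8x + 3x^2 = 0. The roots are x = -7/3 and x = 5; the profit-maximizing output is on the rising part of MC, so x* = 5.
Check: AVC at x = 5 is $32 ≤ P, so revenue covers variable cost.
Profit = P·x − TC = 62·5 − 391 = -$81, a loss, but smaller than the $231 fixed cost the firm would lose by shutting down.

Produce at x = 5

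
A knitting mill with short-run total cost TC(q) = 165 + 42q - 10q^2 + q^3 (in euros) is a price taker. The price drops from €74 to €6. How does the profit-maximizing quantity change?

Output falls from 8 to 0 (the firm shuts down)

AVC = 42 - 10q + q^2, minimized at q = 5 where min AVC = €17. MC = 42 - 20q + 3q^2.
At P = €74 ≥ min AVC, set P = MC on the rising branch: q = 8.
At P = €6 < min AVC = €17, price no longer covers variable cost at any output, so the firm shuts down: q = 0.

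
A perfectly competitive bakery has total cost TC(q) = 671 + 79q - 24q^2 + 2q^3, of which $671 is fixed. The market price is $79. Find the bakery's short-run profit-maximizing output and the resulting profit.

AVC = 79 - 24q + 2q^2 has its minimum $7 at q = 6; price $79 clears that bar, so the firm operates.
MC = 79 - 48q + 6q^2. Setting P = MC and taking the root on the rising branch gives q* = 8.
TR = 79·8 = 632. TC = 671 + 120 = 791. Profit = 632 − 791 = -$159.
That loss of $159 beats the $671 the firm would lose by shutting down; producing recovers $512 of fixed cost.

Profit = -$159 at q = 8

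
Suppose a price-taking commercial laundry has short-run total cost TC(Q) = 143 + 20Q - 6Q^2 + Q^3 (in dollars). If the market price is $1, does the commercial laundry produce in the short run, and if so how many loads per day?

Variable cost is VC = 20Q - 6Q^2 + Q^3, so AVC = VC/Q = 20 - 6Q + Q^2 and MC = dTC/dQ = 20 - 12Q + 3Q^2.
AVC is minimized where dAVC/dQ = -6 + 2Q = 0, at Q = 3; min AVC = 20 - 6·3 + 3^2 = $11.
With P < min AVC ($1 < $11), every unit sold adds to the loss.
Shutting down limits the loss to fixed cost, $143.

Shut down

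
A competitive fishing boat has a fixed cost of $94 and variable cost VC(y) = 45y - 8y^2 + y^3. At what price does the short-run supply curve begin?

$29 per unit

The shutdown price is the minimum of AVC. VC = 45y - 8y^2 + y^3, so AVC = 45 - 8y + y^2.
At the minimum of AVC, MC = AVC. MC = 45 - 16y + 3y^2; setting MC = AVC gives 2y^2 - 8y = 0, so y = 4. min AVC = 29.
So the shutdown price is $29.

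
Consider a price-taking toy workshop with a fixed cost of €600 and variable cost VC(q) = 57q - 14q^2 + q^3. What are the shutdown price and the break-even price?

Shutdown price = €8; break-even price = €77

Shutdown price = min AVC. AVC = 57 - 14q + q^2, with vertex at q = 7 and minimum €8.
ATC = 600/q + 57 - 14q + q^2. Setting dATC/dq = −600/q^2 − 14 + 2q = 0 gives q = 10 (since 2·10^3 − 14·10^2 = 600).
min ATC = 600/10 + 57 − 14·10 + 10^2 = €77. That is the break-even price.
For €8 ≤ P < €77 the firm produces at a loss; below €8 it shuts down.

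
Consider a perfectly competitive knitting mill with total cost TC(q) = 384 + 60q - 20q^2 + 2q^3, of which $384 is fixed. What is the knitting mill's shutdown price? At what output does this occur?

The firm shuts down when price falls below the minimum of average variable cost. AVC = VC/q = 60 - 20q + 2q^2.
dAVC/dq = -20 + 4q = 0 gives q = 5. min AVC = 60 - 20·5 + 2·5^2 = 10.
So the shutdown price is $10.

$10 per unit, at q = 5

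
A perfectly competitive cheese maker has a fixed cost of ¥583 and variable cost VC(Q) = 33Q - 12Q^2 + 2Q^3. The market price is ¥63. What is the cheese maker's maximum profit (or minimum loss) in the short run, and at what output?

AVC = 33 - 12Q + 2Q^2; min AVC = ¥15 at Q = 3. Since P = ¥63 ≥ min AVC, the firm produces.
With MC = 33 - 24Q + 6Q^2, P = MC on the upward-sloping part at Q* = 5.
TR = 63·5 = 315. TC = 583 + 115 = 698. Profit = 315 − 698 = -¥383.
Shutting down would mean losing the fixed cost of ¥583, so operating at a loss of ¥383 is better by ¥200.

Profit = -¥383 at Q = 5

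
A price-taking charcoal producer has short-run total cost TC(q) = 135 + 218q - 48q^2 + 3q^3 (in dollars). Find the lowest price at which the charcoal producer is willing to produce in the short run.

The firm shuts down when price falls below the minimum of average variable cost. AVC = VC/q = 218 - 48q + 3q^2.
dAVC/dq = -48 + 6q = 0 gives q = 8. min AVC = 218 - 48·8 + 3·8^2 = 26.
For P < $26 the firm produces nothing.

$26 per unit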